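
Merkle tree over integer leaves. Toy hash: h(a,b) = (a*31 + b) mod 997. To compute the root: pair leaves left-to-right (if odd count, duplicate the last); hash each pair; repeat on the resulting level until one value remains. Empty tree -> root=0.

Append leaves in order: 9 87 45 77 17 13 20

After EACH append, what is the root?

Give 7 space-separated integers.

Answer: 9 366 822 854 14 883 983

Derivation:
After append 9 (leaves=[9]):
  L0: [9]
  root=9
After append 87 (leaves=[9, 87]):
  L0: [9, 87]
  L1: h(9,87)=(9*31+87)%997=366 -> [366]
  root=366
After append 45 (leaves=[9, 87, 45]):
  L0: [9, 87, 45]
  L1: h(9,87)=(9*31+87)%997=366 h(45,45)=(45*31+45)%997=443 -> [366, 443]
  L2: h(366,443)=(366*31+443)%997=822 -> [822]
  root=822
After append 77 (leaves=[9, 87, 45, 77]):
  L0: [9, 87, 45, 77]
  L1: h(9,87)=(9*31+87)%997=366 h(45,77)=(45*31+77)%997=475 -> [366, 475]
  L2: h(366,475)=(366*31+475)%997=854 -> [854]
  root=854
After append 17 (leaves=[9, 87, 45, 77, 17]):
  L0: [9, 87, 45, 77, 17]
  L1: h(9,87)=(9*31+87)%997=366 h(45,77)=(45*31+77)%997=475 h(17,17)=(17*31+17)%997=544 -> [366, 475, 544]
  L2: h(366,475)=(366*31+475)%997=854 h(544,544)=(544*31+544)%997=459 -> [854, 459]
  L3: h(854,459)=(854*31+459)%997=14 -> [14]
  root=14
After append 13 (leaves=[9, 87, 45, 77, 17, 13]):
  L0: [9, 87, 45, 77, 17, 13]
  L1: h(9,87)=(9*31+87)%997=366 h(45,77)=(45*31+77)%997=475 h(17,13)=(17*31+13)%997=540 -> [366, 475, 540]
  L2: h(366,475)=(366*31+475)%997=854 h(540,540)=(540*31+540)%997=331 -> [854, 331]
  L3: h(854,331)=(854*31+331)%997=883 -> [883]
  root=883
After append 20 (leaves=[9, 87, 45, 77, 17, 13, 20]):
  L0: [9, 87, 45, 77, 17, 13, 20]
  L1: h(9,87)=(9*31+87)%997=366 h(45,77)=(45*31+77)%997=475 h(17,13)=(17*31+13)%997=540 h(20,20)=(20*31+20)%997=640 -> [366, 475, 540, 640]
  L2: h(366,475)=(366*31+475)%997=854 h(540,640)=(540*31+640)%997=431 -> [854, 431]
  L3: h(854,431)=(854*31+431)%997=983 -> [983]
  root=983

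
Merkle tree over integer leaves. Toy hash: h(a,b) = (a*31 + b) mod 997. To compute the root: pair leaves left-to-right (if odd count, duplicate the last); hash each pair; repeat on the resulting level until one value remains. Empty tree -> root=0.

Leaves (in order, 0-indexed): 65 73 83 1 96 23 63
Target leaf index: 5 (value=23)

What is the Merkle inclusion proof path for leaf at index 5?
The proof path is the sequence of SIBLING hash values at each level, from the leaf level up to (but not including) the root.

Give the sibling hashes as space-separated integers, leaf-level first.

Answer: 96 22 503

Derivation:
L0 (leaves): [65, 73, 83, 1, 96, 23, 63], target index=5
L1: h(65,73)=(65*31+73)%997=94 [pair 0] h(83,1)=(83*31+1)%997=580 [pair 1] h(96,23)=(96*31+23)%997=8 [pair 2] h(63,63)=(63*31+63)%997=22 [pair 3] -> [94, 580, 8, 22]
  Sibling for proof at L0: 96
L2: h(94,580)=(94*31+580)%997=503 [pair 0] h(8,22)=(8*31+22)%997=270 [pair 1] -> [503, 270]
  Sibling for proof at L1: 22
L3: h(503,270)=(503*31+270)%997=908 [pair 0] -> [908]
  Sibling for proof at L2: 503
Root: 908
Proof path (sibling hashes from leaf to root): [96, 22, 503]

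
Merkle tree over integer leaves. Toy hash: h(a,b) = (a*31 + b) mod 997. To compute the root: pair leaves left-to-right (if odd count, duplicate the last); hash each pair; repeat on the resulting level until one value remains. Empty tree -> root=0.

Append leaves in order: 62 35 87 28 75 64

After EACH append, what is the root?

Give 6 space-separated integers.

Answer: 62 960 640 581 96 741

Derivation:
After append 62 (leaves=[62]):
  L0: [62]
  root=62
After append 35 (leaves=[62, 35]):
  L0: [62, 35]
  L1: h(62,35)=(62*31+35)%997=960 -> [960]
  root=960
After append 87 (leaves=[62, 35, 87]):
  L0: [62, 35, 87]
  L1: h(62,35)=(62*31+35)%997=960 h(87,87)=(87*31+87)%997=790 -> [960, 790]
  L2: h(960,790)=(960*31+790)%997=640 -> [640]
  root=640
After append 28 (leaves=[62, 35, 87, 28]):
  L0: [62, 35, 87, 28]
  L1: h(62,35)=(62*31+35)%997=960 h(87,28)=(87*31+28)%997=731 -> [960, 731]
  L2: h(960,731)=(960*31+731)%997=581 -> [581]
  root=581
After append 75 (leaves=[62, 35, 87, 28, 75]):
  L0: [62, 35, 87, 28, 75]
  L1: h(62,35)=(62*31+35)%997=960 h(87,28)=(87*31+28)%997=731 h(75,75)=(75*31+75)%997=406 -> [960, 731, 406]
  L2: h(960,731)=(960*31+731)%997=581 h(406,406)=(406*31+406)%997=31 -> [581, 31]
  L3: h(581,31)=(581*31+31)%997=96 -> [96]
  root=96
After append 64 (leaves=[62, 35, 87, 28, 75, 64]):
  L0: [62, 35, 87, 28, 75, 64]
  L1: h(62,35)=(62*31+35)%997=960 h(87,28)=(87*31+28)%997=731 h(75,64)=(75*31+64)%997=395 -> [960, 731, 395]
  L2: h(960,731)=(960*31+731)%997=581 h(395,395)=(395*31+395)%997=676 -> [581, 676]
  L3: h(581,676)=(581*31+676)%997=741 -> [741]
  root=741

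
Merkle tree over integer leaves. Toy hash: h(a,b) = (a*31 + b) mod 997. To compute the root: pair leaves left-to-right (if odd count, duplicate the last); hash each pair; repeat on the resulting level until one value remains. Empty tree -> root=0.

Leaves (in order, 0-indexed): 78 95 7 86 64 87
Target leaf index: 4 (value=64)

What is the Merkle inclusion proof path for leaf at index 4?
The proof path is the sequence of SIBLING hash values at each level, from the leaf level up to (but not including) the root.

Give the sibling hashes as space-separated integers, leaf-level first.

Answer: 87 77 440

Derivation:
L0 (leaves): [78, 95, 7, 86, 64, 87], target index=4
L1: h(78,95)=(78*31+95)%997=519 [pair 0] h(7,86)=(7*31+86)%997=303 [pair 1] h(64,87)=(64*31+87)%997=77 [pair 2] -> [519, 303, 77]
  Sibling for proof at L0: 87
L2: h(519,303)=(519*31+303)%997=440 [pair 0] h(77,77)=(77*31+77)%997=470 [pair 1] -> [440, 470]
  Sibling for proof at L1: 77
L3: h(440,470)=(440*31+470)%997=152 [pair 0] -> [152]
  Sibling for proof at L2: 440
Root: 152
Proof path (sibling hashes from leaf to root): [87, 77, 440]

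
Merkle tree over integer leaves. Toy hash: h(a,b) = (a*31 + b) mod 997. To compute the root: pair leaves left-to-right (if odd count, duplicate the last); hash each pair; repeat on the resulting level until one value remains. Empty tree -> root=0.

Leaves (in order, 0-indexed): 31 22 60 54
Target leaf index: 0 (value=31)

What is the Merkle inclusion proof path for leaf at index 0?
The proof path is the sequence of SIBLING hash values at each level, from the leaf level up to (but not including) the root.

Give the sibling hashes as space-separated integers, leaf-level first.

L0 (leaves): [31, 22, 60, 54], target index=0
L1: h(31,22)=(31*31+22)%997=983 [pair 0] h(60,54)=(60*31+54)%997=917 [pair 1] -> [983, 917]
  Sibling for proof at L0: 22
L2: h(983,917)=(983*31+917)%997=483 [pair 0] -> [483]
  Sibling for proof at L1: 917
Root: 483
Proof path (sibling hashes from leaf to root): [22, 917]

Answer: 22 917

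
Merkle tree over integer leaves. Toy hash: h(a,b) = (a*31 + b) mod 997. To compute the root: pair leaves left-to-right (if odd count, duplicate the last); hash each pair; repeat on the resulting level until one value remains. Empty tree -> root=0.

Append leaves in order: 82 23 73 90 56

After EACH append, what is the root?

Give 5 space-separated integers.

Answer: 82 571 97 114 61

Derivation:
After append 82 (leaves=[82]):
  L0: [82]
  root=82
After append 23 (leaves=[82, 23]):
  L0: [82, 23]
  L1: h(82,23)=(82*31+23)%997=571 -> [571]
  root=571
After append 73 (leaves=[82, 23, 73]):
  L0: [82, 23, 73]
  L1: h(82,23)=(82*31+23)%997=571 h(73,73)=(73*31+73)%997=342 -> [571, 342]
  L2: h(571,342)=(571*31+342)%997=97 -> [97]
  root=97
After append 90 (leaves=[82, 23, 73, 90]):
  L0: [82, 23, 73, 90]
  L1: h(82,23)=(82*31+23)%997=571 h(73,90)=(73*31+90)%997=359 -> [571, 359]
  L2: h(571,359)=(571*31+359)%997=114 -> [114]
  root=114
After append 56 (leaves=[82, 23, 73, 90, 56]):
  L0: [82, 23, 73, 90, 56]
  L1: h(82,23)=(82*31+23)%997=571 h(73,90)=(73*31+90)%997=359 h(56,56)=(56*31+56)%997=795 -> [571, 359, 795]
  L2: h(571,359)=(571*31+359)%997=114 h(795,795)=(795*31+795)%997=515 -> [114, 515]
  L3: h(114,515)=(114*31+515)%997=61 -> [61]
  root=61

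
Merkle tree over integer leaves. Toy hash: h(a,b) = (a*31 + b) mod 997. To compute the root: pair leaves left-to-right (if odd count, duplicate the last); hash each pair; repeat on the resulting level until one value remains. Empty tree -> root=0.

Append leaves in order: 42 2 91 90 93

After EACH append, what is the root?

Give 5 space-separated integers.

Answer: 42 307 465 464 943

Derivation:
After append 42 (leaves=[42]):
  L0: [42]
  root=42
After append 2 (leaves=[42, 2]):
  L0: [42, 2]
  L1: h(42,2)=(42*31+2)%997=307 -> [307]
  root=307
After append 91 (leaves=[42, 2, 91]):
  L0: [42, 2, 91]
  L1: h(42,2)=(42*31+2)%997=307 h(91,91)=(91*31+91)%997=918 -> [307, 918]
  L2: h(307,918)=(307*31+918)%997=465 -> [465]
  root=465
After append 90 (leaves=[42, 2, 91, 90]):
  L0: [42, 2, 91, 90]
  L1: h(42,2)=(42*31+2)%997=307 h(91,90)=(91*31+90)%997=917 -> [307, 917]
  L2: h(307,917)=(307*31+917)%997=464 -> [464]
  root=464
After append 93 (leaves=[42, 2, 91, 90, 93]):
  L0: [42, 2, 91, 90, 93]
  L1: h(42,2)=(42*31+2)%997=307 h(91,90)=(91*31+90)%997=917 h(93,93)=(93*31+93)%997=982 -> [307, 917, 982]
  L2: h(307,917)=(307*31+917)%997=464 h(982,982)=(982*31+982)%997=517 -> [464, 517]
  L3: h(464,517)=(464*31+517)%997=943 -> [943]
  root=943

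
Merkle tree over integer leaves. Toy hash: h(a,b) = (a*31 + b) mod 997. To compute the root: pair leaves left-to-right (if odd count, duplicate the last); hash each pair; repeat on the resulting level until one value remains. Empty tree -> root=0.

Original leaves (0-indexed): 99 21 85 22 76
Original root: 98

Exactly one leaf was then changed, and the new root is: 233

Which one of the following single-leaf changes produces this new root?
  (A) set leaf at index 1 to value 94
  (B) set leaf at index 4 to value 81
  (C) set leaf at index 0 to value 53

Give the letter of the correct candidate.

Answer: B

Derivation:
Original leaves: [99, 21, 85, 22, 76]
Target new root: 233
Try each candidate change and compute the resulting root:
Candidate A: set leaf[1] = 94 -> leaves = [99, 94, 85, 22, 76]
  L0: [99, 94, 85, 22, 76]
  L1: h(99,94)=(99*31+94)%997=172 h(85,22)=(85*31+22)%997=663 h(76,76)=(76*31+76)%997=438 -> [172, 663, 438]
  L2: h(172,663)=(172*31+663)%997=13 h(438,438)=(438*31+438)%997=58 -> [13, 58]
  L3: h(13,58)=(13*31+58)%997=461 -> [461]
  root = 461 != target 233
Candidate B: set leaf[4] = 81 -> leaves = [99, 21, 85, 22, 81]
  L0: [99, 21, 85, 22, 81]
  L1: h(99,21)=(99*31+21)%997=99 h(85,22)=(85*31+22)%997=663 h(81,81)=(81*31+81)%997=598 -> [99, 663, 598]
  L2: h(99,663)=(99*31+663)%997=741 h(598,598)=(598*31+598)%997=193 -> [741, 193]
  L3: h(741,193)=(741*31+193)%997=233 -> [233]
  root = 233 == target 233  ** MATCH **
Candidate C: set leaf[0] = 53 -> leaves = [53, 21, 85, 22, 76]
  L0: [53, 21, 85, 22, 76]
  L1: h(53,21)=(53*31+21)%997=667 h(85,22)=(85*31+22)%997=663 h(76,76)=(76*31+76)%997=438 -> [667, 663, 438]
  L2: h(667,663)=(667*31+663)%997=403 h(438,438)=(438*31+438)%997=58 -> [403, 58]
  L3: h(403,58)=(403*31+58)%997=587 -> [587]
  root = 587 != target 233
Candidate B produces the target root.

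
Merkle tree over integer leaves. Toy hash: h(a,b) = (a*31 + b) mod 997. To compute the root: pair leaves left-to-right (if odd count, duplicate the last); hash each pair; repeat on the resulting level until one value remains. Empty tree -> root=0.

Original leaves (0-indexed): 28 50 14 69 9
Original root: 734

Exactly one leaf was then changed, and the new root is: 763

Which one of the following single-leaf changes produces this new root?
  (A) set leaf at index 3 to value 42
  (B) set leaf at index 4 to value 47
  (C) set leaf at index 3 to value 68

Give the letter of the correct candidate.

Original leaves: [28, 50, 14, 69, 9]
Target new root: 763
Try each candidate change and compute the resulting root:
Candidate A: set leaf[3] = 42 -> leaves = [28, 50, 14, 42, 9]
  L0: [28, 50, 14, 42, 9]
  L1: h(28,50)=(28*31+50)%997=918 h(14,42)=(14*31+42)%997=476 h(9,9)=(9*31+9)%997=288 -> [918, 476, 288]
  L2: h(918,476)=(918*31+476)%997=21 h(288,288)=(288*31+288)%997=243 -> [21, 243]
  L3: h(21,243)=(21*31+243)%997=894 -> [894]
  root = 894 != target 763
Candidate B: set leaf[4] = 47 -> leaves = [28, 50, 14, 69, 47]
  L0: [28, 50, 14, 69, 47]
  L1: h(28,50)=(28*31+50)%997=918 h(14,69)=(14*31+69)%997=503 h(47,47)=(47*31+47)%997=507 -> [918, 503, 507]
  L2: h(918,503)=(918*31+503)%997=48 h(507,507)=(507*31+507)%997=272 -> [48, 272]
  L3: h(48,272)=(48*31+272)%997=763 -> [763]
  root = 763 == target 763  ** MATCH **
Candidate C: set leaf[3] = 68 -> leaves = [28, 50, 14, 68, 9]
  L0: [28, 50, 14, 68, 9]
  L1: h(28,50)=(28*31+50)%997=918 h(14,68)=(14*31+68)%997=502 h(9,9)=(9*31+9)%997=288 -> [918, 502, 288]
  L2: h(918,502)=(918*31+502)%997=47 h(288,288)=(288*31+288)%997=243 -> [47, 243]
  L3: h(47,243)=(47*31+243)%997=703 -> [703]
  root = 703 != target 763
Candidate B produces the target root.

Answer: B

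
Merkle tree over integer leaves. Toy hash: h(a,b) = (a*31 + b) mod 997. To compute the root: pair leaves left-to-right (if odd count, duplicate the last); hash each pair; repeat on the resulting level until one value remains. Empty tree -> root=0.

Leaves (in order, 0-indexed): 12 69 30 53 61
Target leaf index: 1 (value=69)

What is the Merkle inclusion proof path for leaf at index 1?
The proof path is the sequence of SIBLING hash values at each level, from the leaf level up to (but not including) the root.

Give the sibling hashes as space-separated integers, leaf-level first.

L0 (leaves): [12, 69, 30, 53, 61], target index=1
L1: h(12,69)=(12*31+69)%997=441 [pair 0] h(30,53)=(30*31+53)%997=983 [pair 1] h(61,61)=(61*31+61)%997=955 [pair 2] -> [441, 983, 955]
  Sibling for proof at L0: 12
L2: h(441,983)=(441*31+983)%997=696 [pair 0] h(955,955)=(955*31+955)%997=650 [pair 1] -> [696, 650]
  Sibling for proof at L1: 983
L3: h(696,650)=(696*31+650)%997=292 [pair 0] -> [292]
  Sibling for proof at L2: 650
Root: 292
Proof path (sibling hashes from leaf to root): [12, 983, 650]

Answer: 12 983 650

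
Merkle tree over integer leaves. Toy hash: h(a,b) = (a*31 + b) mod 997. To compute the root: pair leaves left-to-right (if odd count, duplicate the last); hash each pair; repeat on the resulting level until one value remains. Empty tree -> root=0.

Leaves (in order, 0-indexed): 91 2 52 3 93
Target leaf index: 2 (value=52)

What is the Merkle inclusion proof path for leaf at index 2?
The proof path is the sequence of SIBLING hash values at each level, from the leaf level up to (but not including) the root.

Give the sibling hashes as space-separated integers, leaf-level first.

L0 (leaves): [91, 2, 52, 3, 93], target index=2
L1: h(91,2)=(91*31+2)%997=829 [pair 0] h(52,3)=(52*31+3)%997=618 [pair 1] h(93,93)=(93*31+93)%997=982 [pair 2] -> [829, 618, 982]
  Sibling for proof at L0: 3
L2: h(829,618)=(829*31+618)%997=395 [pair 0] h(982,982)=(982*31+982)%997=517 [pair 1] -> [395, 517]
  Sibling for proof at L1: 829
L3: h(395,517)=(395*31+517)%997=798 [pair 0] -> [798]
  Sibling for proof at L2: 517
Root: 798
Proof path (sibling hashes from leaf to root): [3, 829, 517]

Answer: 3 829 517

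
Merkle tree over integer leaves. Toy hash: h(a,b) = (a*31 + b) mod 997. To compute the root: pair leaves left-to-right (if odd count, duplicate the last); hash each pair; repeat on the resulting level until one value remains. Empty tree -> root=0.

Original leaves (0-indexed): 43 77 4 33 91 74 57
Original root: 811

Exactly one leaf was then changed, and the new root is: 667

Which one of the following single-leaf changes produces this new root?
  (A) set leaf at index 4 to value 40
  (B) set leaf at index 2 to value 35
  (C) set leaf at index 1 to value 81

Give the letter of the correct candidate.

Answer: C

Derivation:
Original leaves: [43, 77, 4, 33, 91, 74, 57]
Target new root: 667
Try each candidate change and compute the resulting root:
Candidate A: set leaf[4] = 40 -> leaves = [43, 77, 4, 33, 40, 74, 57]
  L0: [43, 77, 4, 33, 40, 74, 57]
  L1: h(43,77)=(43*31+77)%997=413 h(4,33)=(4*31+33)%997=157 h(40,74)=(40*31+74)%997=317 h(57,57)=(57*31+57)%997=827 -> [413, 157, 317, 827]
  L2: h(413,157)=(413*31+157)%997=996 h(317,827)=(317*31+827)%997=684 -> [996, 684]
  L3: h(996,684)=(996*31+684)%997=653 -> [653]
  root = 653 != target 667
Candidate B: set leaf[2] = 35 -> leaves = [43, 77, 35, 33, 91, 74, 57]
  L0: [43, 77, 35, 33, 91, 74, 57]
  L1: h(43,77)=(43*31+77)%997=413 h(35,33)=(35*31+33)%997=121 h(91,74)=(91*31+74)%997=901 h(57,57)=(57*31+57)%997=827 -> [413, 121, 901, 827]
  L2: h(413,121)=(413*31+121)%997=960 h(901,827)=(901*31+827)%997=842 -> [960, 842]
  L3: h(960,842)=(960*31+842)%997=692 -> [692]
  root = 692 != target 667
Candidate C: set leaf[1] = 81 -> leaves = [43, 81, 4, 33, 91, 74, 57]
  L0: [43, 81, 4, 33, 91, 74, 57]
  L1: h(43,81)=(43*31+81)%997=417 h(4,33)=(4*31+33)%997=157 h(91,74)=(91*31+74)%997=901 h(57,57)=(57*31+57)%997=827 -> [417, 157, 901, 827]
  L2: h(417,157)=(417*31+157)%997=123 h(901,827)=(901*31+827)%997=842 -> [123, 842]
  L3: h(123,842)=(123*31+842)%997=667 -> [667]
  root = 667 == target 667  ** MATCH **
Candidate C produces the target root.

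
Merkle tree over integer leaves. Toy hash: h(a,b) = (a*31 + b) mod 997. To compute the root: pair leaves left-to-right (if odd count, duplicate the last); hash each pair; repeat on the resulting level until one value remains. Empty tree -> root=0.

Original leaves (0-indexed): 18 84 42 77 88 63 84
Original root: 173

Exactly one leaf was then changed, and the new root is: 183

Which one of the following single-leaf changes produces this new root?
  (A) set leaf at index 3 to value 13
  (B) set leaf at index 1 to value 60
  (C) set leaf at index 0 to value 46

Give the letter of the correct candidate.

Original leaves: [18, 84, 42, 77, 88, 63, 84]
Target new root: 183
Try each candidate change and compute the resulting root:
Candidate A: set leaf[3] = 13 -> leaves = [18, 84, 42, 13, 88, 63, 84]
  L0: [18, 84, 42, 13, 88, 63, 84]
  L1: h(18,84)=(18*31+84)%997=642 h(42,13)=(42*31+13)%997=318 h(88,63)=(88*31+63)%997=797 h(84,84)=(84*31+84)%997=694 -> [642, 318, 797, 694]
  L2: h(642,318)=(642*31+318)%997=280 h(797,694)=(797*31+694)%997=476 -> [280, 476]
  L3: h(280,476)=(280*31+476)%997=183 -> [183]
  root = 183 == target 183  ** MATCH **
Candidate B: set leaf[1] = 60 -> leaves = [18, 60, 42, 77, 88, 63, 84]
  L0: [18, 60, 42, 77, 88, 63, 84]
  L1: h(18,60)=(18*31+60)%997=618 h(42,77)=(42*31+77)%997=382 h(88,63)=(88*31+63)%997=797 h(84,84)=(84*31+84)%997=694 -> [618, 382, 797, 694]
  L2: h(618,382)=(618*31+382)%997=597 h(797,694)=(797*31+694)%997=476 -> [597, 476]
  L3: h(597,476)=(597*31+476)%997=40 -> [40]
  root = 40 != target 183
Candidate C: set leaf[0] = 46 -> leaves = [46, 84, 42, 77, 88, 63, 84]
  L0: [46, 84, 42, 77, 88, 63, 84]
  L1: h(46,84)=(46*31+84)%997=513 h(42,77)=(42*31+77)%997=382 h(88,63)=(88*31+63)%997=797 h(84,84)=(84*31+84)%997=694 -> [513, 382, 797, 694]
  L2: h(513,382)=(513*31+382)%997=333 h(797,694)=(797*31+694)%997=476 -> [333, 476]
  L3: h(333,476)=(333*31+476)%997=829 -> [829]
  root = 829 != target 183
Candidate A produces the target root.

Answer: A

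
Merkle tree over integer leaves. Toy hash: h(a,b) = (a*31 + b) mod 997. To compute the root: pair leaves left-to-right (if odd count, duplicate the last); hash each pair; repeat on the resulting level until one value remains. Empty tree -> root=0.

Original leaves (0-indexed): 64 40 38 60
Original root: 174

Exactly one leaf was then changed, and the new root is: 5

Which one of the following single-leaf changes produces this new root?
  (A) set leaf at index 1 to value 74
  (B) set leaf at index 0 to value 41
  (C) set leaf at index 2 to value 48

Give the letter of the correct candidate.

Original leaves: [64, 40, 38, 60]
Target new root: 5
Try each candidate change and compute the resulting root:
Candidate A: set leaf[1] = 74 -> leaves = [64, 74, 38, 60]
  L0: [64, 74, 38, 60]
  L1: h(64,74)=(64*31+74)%997=64 h(38,60)=(38*31+60)%997=241 -> [64, 241]
  L2: h(64,241)=(64*31+241)%997=231 -> [231]
  root = 231 != target 5
Candidate B: set leaf[0] = 41 -> leaves = [41, 40, 38, 60]
  L0: [41, 40, 38, 60]
  L1: h(41,40)=(41*31+40)%997=314 h(38,60)=(38*31+60)%997=241 -> [314, 241]
  L2: h(314,241)=(314*31+241)%997=5 -> [5]
  root = 5 == target 5  ** MATCH **
Candidate C: set leaf[2] = 48 -> leaves = [64, 40, 48, 60]
  L0: [64, 40, 48, 60]
  L1: h(64,40)=(64*31+40)%997=30 h(48,60)=(48*31+60)%997=551 -> [30, 551]
  L2: h(30,551)=(30*31+551)%997=484 -> [484]
  root = 484 != target 5
Candidate B produces the target root.

Answer: B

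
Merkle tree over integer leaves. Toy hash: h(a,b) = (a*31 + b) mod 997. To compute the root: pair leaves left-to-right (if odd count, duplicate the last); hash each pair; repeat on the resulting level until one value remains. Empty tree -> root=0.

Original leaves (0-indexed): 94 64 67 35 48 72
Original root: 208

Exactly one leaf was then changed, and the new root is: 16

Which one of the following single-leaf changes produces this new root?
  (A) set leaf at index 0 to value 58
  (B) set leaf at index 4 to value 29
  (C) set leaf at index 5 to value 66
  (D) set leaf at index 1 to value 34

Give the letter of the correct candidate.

Original leaves: [94, 64, 67, 35, 48, 72]
Target new root: 16
Try each candidate change and compute the resulting root:
Candidate A: set leaf[0] = 58 -> leaves = [58, 64, 67, 35, 48, 72]
  L0: [58, 64, 67, 35, 48, 72]
  L1: h(58,64)=(58*31+64)%997=865 h(67,35)=(67*31+35)%997=118 h(48,72)=(48*31+72)%997=563 -> [865, 118, 563]
  L2: h(865,118)=(865*31+118)%997=14 h(563,563)=(563*31+563)%997=70 -> [14, 70]
  L3: h(14,70)=(14*31+70)%997=504 -> [504]
  root = 504 != target 16
Candidate B: set leaf[4] = 29 -> leaves = [94, 64, 67, 35, 29, 72]
  L0: [94, 64, 67, 35, 29, 72]
  L1: h(94,64)=(94*31+64)%997=984 h(67,35)=(67*31+35)%997=118 h(29,72)=(29*31+72)%997=971 -> [984, 118, 971]
  L2: h(984,118)=(984*31+118)%997=712 h(971,971)=(971*31+971)%997=165 -> [712, 165]
  L3: h(712,165)=(712*31+165)%997=303 -> [303]
  root = 303 != target 16
Candidate C: set leaf[5] = 66 -> leaves = [94, 64, 67, 35, 48, 66]
  L0: [94, 64, 67, 35, 48, 66]
  L1: h(94,64)=(94*31+64)%997=984 h(67,35)=(67*31+35)%997=118 h(48,66)=(48*31+66)%997=557 -> [984, 118, 557]
  L2: h(984,118)=(984*31+118)%997=712 h(557,557)=(557*31+557)%997=875 -> [712, 875]
  L3: h(712,875)=(712*31+875)%997=16 -> [16]
  root = 16 == target 16  ** MATCH **
Candidate D: set leaf[1] = 34 -> leaves = [94, 34, 67, 35, 48, 72]
  L0: [94, 34, 67, 35, 48, 72]
  L1: h(94,34)=(94*31+34)%997=954 h(67,35)=(67*31+35)%997=118 h(48,72)=(48*31+72)%997=563 -> [954, 118, 563]
  L2: h(954,118)=(954*31+118)%997=779 h(563,563)=(563*31+563)%997=70 -> [779, 70]
  L3: h(779,70)=(779*31+70)%997=291 -> [291]
  root = 291 != target 16
Candidate C produces the target root.

Answer: C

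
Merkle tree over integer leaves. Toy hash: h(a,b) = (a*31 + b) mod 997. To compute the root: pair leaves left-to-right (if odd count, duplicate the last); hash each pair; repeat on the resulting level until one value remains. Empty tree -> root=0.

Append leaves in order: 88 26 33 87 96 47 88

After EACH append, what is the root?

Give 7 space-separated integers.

Answer: 88 760 688 742 669 98 888

Derivation:
After append 88 (leaves=[88]):
  L0: [88]
  root=88
After append 26 (leaves=[88, 26]):
  L0: [88, 26]
  L1: h(88,26)=(88*31+26)%997=760 -> [760]
  root=760
After append 33 (leaves=[88, 26, 33]):
  L0: [88, 26, 33]
  L1: h(88,26)=(88*31+26)%997=760 h(33,33)=(33*31+33)%997=59 -> [760, 59]
  L2: h(760,59)=(760*31+59)%997=688 -> [688]
  root=688
After append 87 (leaves=[88, 26, 33, 87]):
  L0: [88, 26, 33, 87]
  L1: h(88,26)=(88*31+26)%997=760 h(33,87)=(33*31+87)%997=113 -> [760, 113]
  L2: h(760,113)=(760*31+113)%997=742 -> [742]
  root=742
After append 96 (leaves=[88, 26, 33, 87, 96]):
  L0: [88, 26, 33, 87, 96]
  L1: h(88,26)=(88*31+26)%997=760 h(33,87)=(33*31+87)%997=113 h(96,96)=(96*31+96)%997=81 -> [760, 113, 81]
  L2: h(760,113)=(760*31+113)%997=742 h(81,81)=(81*31+81)%997=598 -> [742, 598]
  L3: h(742,598)=(742*31+598)%997=669 -> [669]
  root=669
After append 47 (leaves=[88, 26, 33, 87, 96, 47]):
  L0: [88, 26, 33, 87, 96, 47]
  L1: h(88,26)=(88*31+26)%997=760 h(33,87)=(33*31+87)%997=113 h(96,47)=(96*31+47)%997=32 -> [760, 113, 32]
  L2: h(760,113)=(760*31+113)%997=742 h(32,32)=(32*31+32)%997=27 -> [742, 27]
  L3: h(742,27)=(742*31+27)%997=98 -> [98]
  root=98
After append 88 (leaves=[88, 26, 33, 87, 96, 47, 88]):
  L0: [88, 26, 33, 87, 96, 47, 88]
  L1: h(88,26)=(88*31+26)%997=760 h(33,87)=(33*31+87)%997=113 h(96,47)=(96*31+47)%997=32 h(88,88)=(88*31+88)%997=822 -> [760, 113, 32, 822]
  L2: h(760,113)=(760*31+113)%997=742 h(32,822)=(32*31+822)%997=817 -> [742, 817]
  L3: h(742,817)=(742*31+817)%997=888 -> [888]
  root=888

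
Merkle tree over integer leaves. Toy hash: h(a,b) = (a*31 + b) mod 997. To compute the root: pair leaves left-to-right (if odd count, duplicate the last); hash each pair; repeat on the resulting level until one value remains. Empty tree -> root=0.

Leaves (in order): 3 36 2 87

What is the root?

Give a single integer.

Answer: 160

Derivation:
L0: [3, 36, 2, 87]
L1: h(3,36)=(3*31+36)%997=129 h(2,87)=(2*31+87)%997=149 -> [129, 149]
L2: h(129,149)=(129*31+149)%997=160 -> [160]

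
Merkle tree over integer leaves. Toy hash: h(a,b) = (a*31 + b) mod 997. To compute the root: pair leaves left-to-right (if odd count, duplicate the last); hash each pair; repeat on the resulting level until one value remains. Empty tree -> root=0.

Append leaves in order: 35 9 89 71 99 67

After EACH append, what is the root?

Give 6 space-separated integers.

After append 35 (leaves=[35]):
  L0: [35]
  root=35
After append 9 (leaves=[35, 9]):
  L0: [35, 9]
  L1: h(35,9)=(35*31+9)%997=97 -> [97]
  root=97
After append 89 (leaves=[35, 9, 89]):
  L0: [35, 9, 89]
  L1: h(35,9)=(35*31+9)%997=97 h(89,89)=(89*31+89)%997=854 -> [97, 854]
  L2: h(97,854)=(97*31+854)%997=870 -> [870]
  root=870
After append 71 (leaves=[35, 9, 89, 71]):
  L0: [35, 9, 89, 71]
  L1: h(35,9)=(35*31+9)%997=97 h(89,71)=(89*31+71)%997=836 -> [97, 836]
  L2: h(97,836)=(97*31+836)%997=852 -> [852]
  root=852
After append 99 (leaves=[35, 9, 89, 71, 99]):
  L0: [35, 9, 89, 71, 99]
  L1: h(35,9)=(35*31+9)%997=97 h(89,71)=(89*31+71)%997=836 h(99,99)=(99*31+99)%997=177 -> [97, 836, 177]
  L2: h(97,836)=(97*31+836)%997=852 h(177,177)=(177*31+177)%997=679 -> [852, 679]
  L3: h(852,679)=(852*31+679)%997=172 -> [172]
  root=172
After append 67 (leaves=[35, 9, 89, 71, 99, 67]):
  L0: [35, 9, 89, 71, 99, 67]
  L1: h(35,9)=(35*31+9)%997=97 h(89,71)=(89*31+71)%997=836 h(99,67)=(99*31+67)%997=145 -> [97, 836, 145]
  L2: h(97,836)=(97*31+836)%997=852 h(145,145)=(145*31+145)%997=652 -> [852, 652]
  L3: h(852,652)=(852*31+652)%997=145 -> [145]
  root=145

Answer: 35 97 870 852 172 145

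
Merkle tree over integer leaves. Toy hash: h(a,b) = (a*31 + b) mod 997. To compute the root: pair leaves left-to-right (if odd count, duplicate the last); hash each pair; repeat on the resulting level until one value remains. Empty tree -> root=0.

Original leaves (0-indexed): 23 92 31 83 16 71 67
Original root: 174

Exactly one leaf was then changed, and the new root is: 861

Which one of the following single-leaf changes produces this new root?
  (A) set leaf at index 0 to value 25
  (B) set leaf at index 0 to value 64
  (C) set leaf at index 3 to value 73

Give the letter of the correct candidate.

Original leaves: [23, 92, 31, 83, 16, 71, 67]
Target new root: 861
Try each candidate change and compute the resulting root:
Candidate A: set leaf[0] = 25 -> leaves = [25, 92, 31, 83, 16, 71, 67]
  L0: [25, 92, 31, 83, 16, 71, 67]
  L1: h(25,92)=(25*31+92)%997=867 h(31,83)=(31*31+83)%997=47 h(16,71)=(16*31+71)%997=567 h(67,67)=(67*31+67)%997=150 -> [867, 47, 567, 150]
  L2: h(867,47)=(867*31+47)%997=5 h(567,150)=(567*31+150)%997=778 -> [5, 778]
  L3: h(5,778)=(5*31+778)%997=933 -> [933]
  root = 933 != target 861
Candidate B: set leaf[0] = 64 -> leaves = [64, 92, 31, 83, 16, 71, 67]
  L0: [64, 92, 31, 83, 16, 71, 67]
  L1: h(64,92)=(64*31+92)%997=82 h(31,83)=(31*31+83)%997=47 h(16,71)=(16*31+71)%997=567 h(67,67)=(67*31+67)%997=150 -> [82, 47, 567, 150]
  L2: h(82,47)=(82*31+47)%997=595 h(567,150)=(567*31+150)%997=778 -> [595, 778]
  L3: h(595,778)=(595*31+778)%997=280 -> [280]
  root = 280 != target 861
Candidate C: set leaf[3] = 73 -> leaves = [23, 92, 31, 73, 16, 71, 67]
  L0: [23, 92, 31, 73, 16, 71, 67]
  L1: h(23,92)=(23*31+92)%997=805 h(31,73)=(31*31+73)%997=37 h(16,71)=(16*31+71)%997=567 h(67,67)=(67*31+67)%997=150 -> [805, 37, 567, 150]
  L2: h(805,37)=(805*31+37)%997=67 h(567,150)=(567*31+150)%997=778 -> [67, 778]
  L3: h(67,778)=(67*31+778)%997=861 -> [861]
  root = 861 == target 861  ** MATCH **
Candidate C produces the target root.

Answer: C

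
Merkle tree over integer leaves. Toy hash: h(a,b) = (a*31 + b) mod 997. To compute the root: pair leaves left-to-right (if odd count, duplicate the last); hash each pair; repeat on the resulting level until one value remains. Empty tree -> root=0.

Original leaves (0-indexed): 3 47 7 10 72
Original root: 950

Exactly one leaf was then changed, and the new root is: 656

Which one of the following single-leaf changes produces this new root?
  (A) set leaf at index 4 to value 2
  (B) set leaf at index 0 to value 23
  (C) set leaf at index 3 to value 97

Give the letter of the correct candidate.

Answer: C

Derivation:
Original leaves: [3, 47, 7, 10, 72]
Target new root: 656
Try each candidate change and compute the resulting root:
Candidate A: set leaf[4] = 2 -> leaves = [3, 47, 7, 10, 2]
  L0: [3, 47, 7, 10, 2]
  L1: h(3,47)=(3*31+47)%997=140 h(7,10)=(7*31+10)%997=227 h(2,2)=(2*31+2)%997=64 -> [140, 227, 64]
  L2: h(140,227)=(140*31+227)%997=579 h(64,64)=(64*31+64)%997=54 -> [579, 54]
  L3: h(579,54)=(579*31+54)%997=57 -> [57]
  root = 57 != target 656
Candidate B: set leaf[0] = 23 -> leaves = [23, 47, 7, 10, 72]
  L0: [23, 47, 7, 10, 72]
  L1: h(23,47)=(23*31+47)%997=760 h(7,10)=(7*31+10)%997=227 h(72,72)=(72*31+72)%997=310 -> [760, 227, 310]
  L2: h(760,227)=(760*31+227)%997=856 h(310,310)=(310*31+310)%997=947 -> [856, 947]
  L3: h(856,947)=(856*31+947)%997=564 -> [564]
  root = 564 != target 656
Candidate C: set leaf[3] = 97 -> leaves = [3, 47, 7, 97, 72]
  L0: [3, 47, 7, 97, 72]
  L1: h(3,47)=(3*31+47)%997=140 h(7,97)=(7*31+97)%997=314 h(72,72)=(72*31+72)%997=310 -> [140, 314, 310]
  L2: h(140,314)=(140*31+314)%997=666 h(310,310)=(310*31+310)%997=947 -> [666, 947]
  L3: h(666,947)=(666*31+947)%997=656 -> [656]
  root = 656 == target 656  ** MATCH **
Candidate C produces the target root.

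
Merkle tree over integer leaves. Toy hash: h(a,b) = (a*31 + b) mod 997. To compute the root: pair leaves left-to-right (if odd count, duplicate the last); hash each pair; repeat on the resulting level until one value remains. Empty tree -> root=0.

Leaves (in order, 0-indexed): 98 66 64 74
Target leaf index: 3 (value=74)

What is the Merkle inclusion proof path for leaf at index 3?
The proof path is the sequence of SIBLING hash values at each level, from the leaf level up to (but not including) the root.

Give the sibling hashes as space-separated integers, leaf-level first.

Answer: 64 113

Derivation:
L0 (leaves): [98, 66, 64, 74], target index=3
L1: h(98,66)=(98*31+66)%997=113 [pair 0] h(64,74)=(64*31+74)%997=64 [pair 1] -> [113, 64]
  Sibling for proof at L0: 64
L2: h(113,64)=(113*31+64)%997=576 [pair 0] -> [576]
  Sibling for proof at L1: 113
Root: 576
Proof path (sibling hashes from leaf to root): [64, 113]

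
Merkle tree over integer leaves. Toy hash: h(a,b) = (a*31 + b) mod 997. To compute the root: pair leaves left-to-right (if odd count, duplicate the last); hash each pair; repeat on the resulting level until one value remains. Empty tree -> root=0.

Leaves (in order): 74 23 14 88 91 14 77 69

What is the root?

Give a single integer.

L0: [74, 23, 14, 88, 91, 14, 77, 69]
L1: h(74,23)=(74*31+23)%997=323 h(14,88)=(14*31+88)%997=522 h(91,14)=(91*31+14)%997=841 h(77,69)=(77*31+69)%997=462 -> [323, 522, 841, 462]
L2: h(323,522)=(323*31+522)%997=565 h(841,462)=(841*31+462)%997=611 -> [565, 611]
L3: h(565,611)=(565*31+611)%997=180 -> [180]

Answer: 180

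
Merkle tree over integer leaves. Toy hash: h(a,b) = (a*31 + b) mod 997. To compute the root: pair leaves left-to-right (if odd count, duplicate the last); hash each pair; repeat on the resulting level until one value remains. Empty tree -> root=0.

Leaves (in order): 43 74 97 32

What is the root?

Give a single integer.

Answer: 794

Derivation:
L0: [43, 74, 97, 32]
L1: h(43,74)=(43*31+74)%997=410 h(97,32)=(97*31+32)%997=48 -> [410, 48]
L2: h(410,48)=(410*31+48)%997=794 -> [794]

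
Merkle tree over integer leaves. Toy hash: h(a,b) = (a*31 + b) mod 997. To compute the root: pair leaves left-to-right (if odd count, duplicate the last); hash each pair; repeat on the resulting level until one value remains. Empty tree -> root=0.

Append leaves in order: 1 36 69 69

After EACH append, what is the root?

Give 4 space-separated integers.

After append 1 (leaves=[1]):
  L0: [1]
  root=1
After append 36 (leaves=[1, 36]):
  L0: [1, 36]
  L1: h(1,36)=(1*31+36)%997=67 -> [67]
  root=67
After append 69 (leaves=[1, 36, 69]):
  L0: [1, 36, 69]
  L1: h(1,36)=(1*31+36)%997=67 h(69,69)=(69*31+69)%997=214 -> [67, 214]
  L2: h(67,214)=(67*31+214)%997=297 -> [297]
  root=297
After append 69 (leaves=[1, 36, 69, 69]):
  L0: [1, 36, 69, 69]
  L1: h(1,36)=(1*31+36)%997=67 h(69,69)=(69*31+69)%997=214 -> [67, 214]
  L2: h(67,214)=(67*31+214)%997=297 -> [297]
  root=297

Answer: 1 67 297 297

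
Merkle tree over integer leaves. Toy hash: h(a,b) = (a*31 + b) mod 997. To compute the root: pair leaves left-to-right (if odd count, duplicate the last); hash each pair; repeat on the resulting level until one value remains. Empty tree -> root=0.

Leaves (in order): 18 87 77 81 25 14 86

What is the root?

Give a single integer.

L0: [18, 87, 77, 81, 25, 14, 86]
L1: h(18,87)=(18*31+87)%997=645 h(77,81)=(77*31+81)%997=474 h(25,14)=(25*31+14)%997=789 h(86,86)=(86*31+86)%997=758 -> [645, 474, 789, 758]
L2: h(645,474)=(645*31+474)%997=529 h(789,758)=(789*31+758)%997=292 -> [529, 292]
L3: h(529,292)=(529*31+292)%997=739 -> [739]

Answer: 739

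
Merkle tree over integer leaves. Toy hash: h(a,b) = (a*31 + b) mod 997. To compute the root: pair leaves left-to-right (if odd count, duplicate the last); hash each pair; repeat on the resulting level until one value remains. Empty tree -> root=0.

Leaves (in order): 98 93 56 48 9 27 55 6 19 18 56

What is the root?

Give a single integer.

L0: [98, 93, 56, 48, 9, 27, 55, 6, 19, 18, 56]
L1: h(98,93)=(98*31+93)%997=140 h(56,48)=(56*31+48)%997=787 h(9,27)=(9*31+27)%997=306 h(55,6)=(55*31+6)%997=714 h(19,18)=(19*31+18)%997=607 h(56,56)=(56*31+56)%997=795 -> [140, 787, 306, 714, 607, 795]
L2: h(140,787)=(140*31+787)%997=142 h(306,714)=(306*31+714)%997=230 h(607,795)=(607*31+795)%997=669 -> [142, 230, 669]
L3: h(142,230)=(142*31+230)%997=644 h(669,669)=(669*31+669)%997=471 -> [644, 471]
L4: h(644,471)=(644*31+471)%997=495 -> [495]

Answer: 495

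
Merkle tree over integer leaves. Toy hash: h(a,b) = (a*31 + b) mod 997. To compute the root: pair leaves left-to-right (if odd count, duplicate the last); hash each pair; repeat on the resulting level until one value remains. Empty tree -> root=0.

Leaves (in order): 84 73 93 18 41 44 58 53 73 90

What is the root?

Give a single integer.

L0: [84, 73, 93, 18, 41, 44, 58, 53, 73, 90]
L1: h(84,73)=(84*31+73)%997=683 h(93,18)=(93*31+18)%997=907 h(41,44)=(41*31+44)%997=318 h(58,53)=(58*31+53)%997=854 h(73,90)=(73*31+90)%997=359 -> [683, 907, 318, 854, 359]
L2: h(683,907)=(683*31+907)%997=146 h(318,854)=(318*31+854)%997=742 h(359,359)=(359*31+359)%997=521 -> [146, 742, 521]
L3: h(146,742)=(146*31+742)%997=283 h(521,521)=(521*31+521)%997=720 -> [283, 720]
L4: h(283,720)=(283*31+720)%997=520 -> [520]

Answer: 520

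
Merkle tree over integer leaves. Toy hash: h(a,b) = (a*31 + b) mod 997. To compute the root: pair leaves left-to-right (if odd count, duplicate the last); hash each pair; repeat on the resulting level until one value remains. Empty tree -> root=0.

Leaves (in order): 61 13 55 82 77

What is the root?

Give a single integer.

Answer: 896

Derivation:
L0: [61, 13, 55, 82, 77]
L1: h(61,13)=(61*31+13)%997=907 h(55,82)=(55*31+82)%997=790 h(77,77)=(77*31+77)%997=470 -> [907, 790, 470]
L2: h(907,790)=(907*31+790)%997=991 h(470,470)=(470*31+470)%997=85 -> [991, 85]
L3: h(991,85)=(991*31+85)%997=896 -> [896]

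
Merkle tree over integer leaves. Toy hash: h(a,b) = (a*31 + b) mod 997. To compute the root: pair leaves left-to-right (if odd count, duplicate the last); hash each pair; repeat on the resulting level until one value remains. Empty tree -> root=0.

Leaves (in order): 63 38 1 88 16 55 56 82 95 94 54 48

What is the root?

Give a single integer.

L0: [63, 38, 1, 88, 16, 55, 56, 82, 95, 94, 54, 48]
L1: h(63,38)=(63*31+38)%997=994 h(1,88)=(1*31+88)%997=119 h(16,55)=(16*31+55)%997=551 h(56,82)=(56*31+82)%997=821 h(95,94)=(95*31+94)%997=48 h(54,48)=(54*31+48)%997=725 -> [994, 119, 551, 821, 48, 725]
L2: h(994,119)=(994*31+119)%997=26 h(551,821)=(551*31+821)%997=953 h(48,725)=(48*31+725)%997=219 -> [26, 953, 219]
L3: h(26,953)=(26*31+953)%997=762 h(219,219)=(219*31+219)%997=29 -> [762, 29]
L4: h(762,29)=(762*31+29)%997=720 -> [720]

Answer: 720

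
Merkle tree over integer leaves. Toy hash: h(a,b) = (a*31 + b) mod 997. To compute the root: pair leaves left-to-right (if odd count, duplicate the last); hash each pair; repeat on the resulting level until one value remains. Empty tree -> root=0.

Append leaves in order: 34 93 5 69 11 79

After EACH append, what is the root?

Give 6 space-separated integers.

After append 34 (leaves=[34]):
  L0: [34]
  root=34
After append 93 (leaves=[34, 93]):
  L0: [34, 93]
  L1: h(34,93)=(34*31+93)%997=150 -> [150]
  root=150
After append 5 (leaves=[34, 93, 5]):
  L0: [34, 93, 5]
  L1: h(34,93)=(34*31+93)%997=150 h(5,5)=(5*31+5)%997=160 -> [150, 160]
  L2: h(150,160)=(150*31+160)%997=822 -> [822]
  root=822
After append 69 (leaves=[34, 93, 5, 69]):
  L0: [34, 93, 5, 69]
  L1: h(34,93)=(34*31+93)%997=150 h(5,69)=(5*31+69)%997=224 -> [150, 224]
  L2: h(150,224)=(150*31+224)%997=886 -> [886]
  root=886
After append 11 (leaves=[34, 93, 5, 69, 11]):
  L0: [34, 93, 5, 69, 11]
  L1: h(34,93)=(34*31+93)%997=150 h(5,69)=(5*31+69)%997=224 h(11,11)=(11*31+11)%997=352 -> [150, 224, 352]
  L2: h(150,224)=(150*31+224)%997=886 h(352,352)=(352*31+352)%997=297 -> [886, 297]
  L3: h(886,297)=(886*31+297)%997=844 -> [844]
  root=844
After append 79 (leaves=[34, 93, 5, 69, 11, 79]):
  L0: [34, 93, 5, 69, 11, 79]
  L1: h(34,93)=(34*31+93)%997=150 h(5,69)=(5*31+69)%997=224 h(11,79)=(11*31+79)%997=420 -> [150, 224, 420]
  L2: h(150,224)=(150*31+224)%997=886 h(420,420)=(420*31+420)%997=479 -> [886, 479]
  L3: h(886,479)=(886*31+479)%997=29 -> [29]
  root=29

Answer: 34 150 822 886 844 29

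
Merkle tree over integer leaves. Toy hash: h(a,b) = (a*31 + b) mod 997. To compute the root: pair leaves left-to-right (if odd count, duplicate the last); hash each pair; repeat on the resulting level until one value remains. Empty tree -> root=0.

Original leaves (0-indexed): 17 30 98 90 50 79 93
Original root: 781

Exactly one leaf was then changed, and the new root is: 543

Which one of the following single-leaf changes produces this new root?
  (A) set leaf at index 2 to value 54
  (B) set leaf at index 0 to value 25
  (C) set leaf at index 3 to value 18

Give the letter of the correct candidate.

Answer: C

Derivation:
Original leaves: [17, 30, 98, 90, 50, 79, 93]
Target new root: 543
Try each candidate change and compute the resulting root:
Candidate A: set leaf[2] = 54 -> leaves = [17, 30, 54, 90, 50, 79, 93]
  L0: [17, 30, 54, 90, 50, 79, 93]
  L1: h(17,30)=(17*31+30)%997=557 h(54,90)=(54*31+90)%997=767 h(50,79)=(50*31+79)%997=632 h(93,93)=(93*31+93)%997=982 -> [557, 767, 632, 982]
  L2: h(557,767)=(557*31+767)%997=88 h(632,982)=(632*31+982)%997=634 -> [88, 634]
  L3: h(88,634)=(88*31+634)%997=371 -> [371]
  root = 371 != target 543
Candidate B: set leaf[0] = 25 -> leaves = [25, 30, 98, 90, 50, 79, 93]
  L0: [25, 30, 98, 90, 50, 79, 93]
  L1: h(25,30)=(25*31+30)%997=805 h(98,90)=(98*31+90)%997=137 h(50,79)=(50*31+79)%997=632 h(93,93)=(93*31+93)%997=982 -> [805, 137, 632, 982]
  L2: h(805,137)=(805*31+137)%997=167 h(632,982)=(632*31+982)%997=634 -> [167, 634]
  L3: h(167,634)=(167*31+634)%997=826 -> [826]
  root = 826 != target 543
Candidate C: set leaf[3] = 18 -> leaves = [17, 30, 98, 18, 50, 79, 93]
  L0: [17, 30, 98, 18, 50, 79, 93]
  L1: h(17,30)=(17*31+30)%997=557 h(98,18)=(98*31+18)%997=65 h(50,79)=(50*31+79)%997=632 h(93,93)=(93*31+93)%997=982 -> [557, 65, 632, 982]
  L2: h(557,65)=(557*31+65)%997=383 h(632,982)=(632*31+982)%997=634 -> [383, 634]
  L3: h(383,634)=(383*31+634)%997=543 -> [543]
  root = 543 == target 543  ** MATCH **
Candidate C produces the target root.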